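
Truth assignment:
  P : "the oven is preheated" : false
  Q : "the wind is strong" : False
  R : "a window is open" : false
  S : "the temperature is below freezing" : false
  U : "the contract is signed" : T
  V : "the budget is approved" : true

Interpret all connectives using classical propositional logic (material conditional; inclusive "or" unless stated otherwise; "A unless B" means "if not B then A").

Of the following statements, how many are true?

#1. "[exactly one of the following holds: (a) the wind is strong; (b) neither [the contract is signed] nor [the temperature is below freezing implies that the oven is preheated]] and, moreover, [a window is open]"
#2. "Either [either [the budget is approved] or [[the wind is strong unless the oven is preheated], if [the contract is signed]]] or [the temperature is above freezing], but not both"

0

#1: Parsed as (Q xor (U nor (S -> P))) and R

S -> P = False -> False = True
U nor (S -> P) = True nor True = False
Q xor (U nor (S -> P)) = False xor False = False
(Q xor (U nor (S -> P))) and R = False and False = False
Hence #1 is false.

#2: Parsed as (V or (U -> (Q or P))) xor not S

Q or P = False or False = False
U -> (Q or P) = True -> False = False
V or (U -> (Q or P)) = True or False = True
not S = not False = True
(V or (U -> (Q or P))) xor not S = True xor True = False
Hence #2 is false.

Count: 0.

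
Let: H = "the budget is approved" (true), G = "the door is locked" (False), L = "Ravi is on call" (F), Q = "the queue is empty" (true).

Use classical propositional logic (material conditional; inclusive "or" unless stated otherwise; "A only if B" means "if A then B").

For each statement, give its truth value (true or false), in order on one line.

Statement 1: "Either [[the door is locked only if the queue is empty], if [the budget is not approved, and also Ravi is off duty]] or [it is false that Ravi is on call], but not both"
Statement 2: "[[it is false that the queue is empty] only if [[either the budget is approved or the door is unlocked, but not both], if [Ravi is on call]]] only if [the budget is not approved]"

Statement 1: Parsed as ((¬H ∧ ¬L) → (G → Q)) ⊕ ¬L

¬H = ¬T = F
¬L = ¬F = T
¬H ∧ ¬L = F ∧ T = F
G → Q = F → T = T
(¬H ∧ ¬L) → (G → Q) = F → T = T
¬L = ¬F = T
((¬H ∧ ¬L) → (G → Q)) ⊕ ¬L = T ⊕ T = F
Thus Statement 1 is false.

Statement 2: Formalization: (¬Q → (L → (H ⊕ ¬G))) → ¬H

¬Q = ¬T = F
¬G = ¬F = T
H ⊕ ¬G = T ⊕ T = F
L → (H ⊕ ¬G) = F → F = T
¬Q → (L → (H ⊕ ¬G)) = F → T = T
¬H = ¬T = F
(¬Q → (L → (H ⊕ ¬G))) → ¬H = T → F = F
Hence Statement 2 is false.

Statement 1 False / Statement 2 False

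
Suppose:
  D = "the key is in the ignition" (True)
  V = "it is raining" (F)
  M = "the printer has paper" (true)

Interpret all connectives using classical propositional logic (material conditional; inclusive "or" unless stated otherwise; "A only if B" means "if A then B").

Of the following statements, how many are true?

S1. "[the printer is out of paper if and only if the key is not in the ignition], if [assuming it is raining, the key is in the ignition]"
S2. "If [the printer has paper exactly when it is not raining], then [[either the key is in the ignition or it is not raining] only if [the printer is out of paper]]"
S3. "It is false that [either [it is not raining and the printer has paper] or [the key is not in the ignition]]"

1

S1: Formalization: (V -> D) -> (not M iff not D)

V -> D = False -> True = True
not M = not True = False
not D = not True = False
not M iff not D = False iff False = True
(V -> D) -> (not M iff not D) = True -> True = True
Hence S1 is true.

S2: Parsed as (M iff not V) -> ((D or not V) -> not M)

not V = not False = True
M iff not V = True iff True = True
not V = not False = True
D or not V = True or True = True
not M = not True = False
(D or not V) -> not M = True -> False = False
(M iff not V) -> ((D or not V) -> not M) = True -> False = False
Thus S2 is false.

S3: This is not ((not V and M) or not D).

not V = not False = True
not V and M = True and True = True
not D = not True = False
(not V and M) or not D = True or False = True
not ((not V and M) or not D) = not True = False
Hence S3 is false.

1 of the 3 statements is true.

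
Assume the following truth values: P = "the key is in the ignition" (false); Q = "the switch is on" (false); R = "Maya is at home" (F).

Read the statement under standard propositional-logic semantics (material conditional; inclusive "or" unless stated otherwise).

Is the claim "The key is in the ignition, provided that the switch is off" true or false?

Values: Q=F, P=F.
This is ¬Q → P.

¬Q = ¬F = T
¬Q → P = T → F = F

false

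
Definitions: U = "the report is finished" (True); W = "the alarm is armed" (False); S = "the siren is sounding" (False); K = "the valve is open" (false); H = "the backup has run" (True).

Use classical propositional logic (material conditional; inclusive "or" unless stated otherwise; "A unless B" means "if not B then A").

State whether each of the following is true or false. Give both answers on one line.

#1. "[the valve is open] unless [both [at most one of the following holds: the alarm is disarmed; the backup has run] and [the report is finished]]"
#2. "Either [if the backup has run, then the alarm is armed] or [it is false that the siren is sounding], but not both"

#1: In symbols: K or ((not W nand H) and U)

not W = not False = True
not W nand H = True nand True = False
(not W nand H) and U = False and True = False
K or ((not W nand H) and U) = False or False = False
So #1 is false.

#2: This is (H -> W) xor not S.

H -> W = True -> False = False
not S = not False = True
(H -> W) xor not S = False xor True = True
Thus #2 is true.

#1 F / #2 T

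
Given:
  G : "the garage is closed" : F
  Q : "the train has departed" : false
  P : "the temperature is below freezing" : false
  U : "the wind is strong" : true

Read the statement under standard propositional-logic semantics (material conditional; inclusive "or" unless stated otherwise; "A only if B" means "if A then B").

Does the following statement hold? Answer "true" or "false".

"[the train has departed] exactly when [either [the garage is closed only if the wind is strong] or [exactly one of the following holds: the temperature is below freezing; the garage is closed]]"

False

In symbols: Q <-> ((G -> U) | (P xor G))

G -> U = F -> T = T
P xor G = F xor F = F
(G -> U) | (P xor G) = T | F = T
Q <-> ((G -> U) | (P xor G)) = F <-> T = F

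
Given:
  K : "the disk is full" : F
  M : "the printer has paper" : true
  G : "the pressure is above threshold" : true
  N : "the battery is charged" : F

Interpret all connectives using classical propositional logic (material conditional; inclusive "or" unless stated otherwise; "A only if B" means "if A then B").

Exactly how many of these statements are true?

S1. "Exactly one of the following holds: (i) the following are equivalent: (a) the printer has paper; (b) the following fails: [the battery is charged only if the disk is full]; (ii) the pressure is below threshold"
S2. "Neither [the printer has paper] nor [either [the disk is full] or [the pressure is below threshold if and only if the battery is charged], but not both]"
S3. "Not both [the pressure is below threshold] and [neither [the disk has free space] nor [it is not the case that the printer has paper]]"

S1: This is (M iff not (N -> K)) xor not G.

N -> K = False -> False = True
not (N -> K) = not True = False
M iff not (N -> K) = True iff False = False
not G = not True = False
(M iff not (N -> K)) xor not G = False xor False = False
So S1 is false.

S2: In symbols: M nor (K xor (not G iff N))

not G = not True = False
not G iff N = False iff False = True
K xor (not G iff N) = False xor True = True
M nor (K xor (not G iff N)) = True nor True = False
Hence S2 is false.

S3: In symbols: not G nand (not K nor not M)

not G = not True = False
not K = not False = True
not M = not True = False
not K nor not M = True nor False = False
not G nand (not K nor not M) = False nand False = True
Thus S3 is true.

Count: 1.

1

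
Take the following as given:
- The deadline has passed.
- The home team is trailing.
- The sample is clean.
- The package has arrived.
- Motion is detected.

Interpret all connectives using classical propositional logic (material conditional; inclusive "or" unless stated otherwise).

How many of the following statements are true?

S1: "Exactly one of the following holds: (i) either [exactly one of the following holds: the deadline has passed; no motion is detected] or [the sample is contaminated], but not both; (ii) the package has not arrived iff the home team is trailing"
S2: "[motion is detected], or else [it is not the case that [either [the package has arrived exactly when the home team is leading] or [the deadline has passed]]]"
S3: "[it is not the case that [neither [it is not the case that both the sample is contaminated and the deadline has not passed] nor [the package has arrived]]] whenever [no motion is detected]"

3

Let P = "the deadline has passed" (True), U = "motion is detected" (True), R = "the sample is contaminated" (False), S = "the package has arrived" (True), Q = "the home team is leading" (False).

S1: This is ((P xor not U) xor R) xor (not S iff not Q).

not U = not True = False
P xor not U = True xor False = True
(P xor not U) xor R = True xor False = True
not S = not True = False
not Q = not False = True
not S iff not Q = False iff True = False
((P xor not U) xor R) xor (not S iff not Q) = True xor False = True
Hence S1 is true.

S2: In symbols: U or not ((S iff Q) or P)

S iff Q = True iff False = False
(S iff Q) or P = False or True = True
not ((S iff Q) or P) = not True = False
U or not ((S iff Q) or P) = True or False = True
Hence S2 is true.

S3: In symbols: not U -> not ((R nand not P) nor S)

not U = not True = False
not P = not True = False
R nand not P = False nand False = True
(R nand not P) nor S = True nor True = False
not ((R nand not P) nor S) = not False = True
not U -> not ((R nand not P) nor S) = False -> True = True
So S3 is true.

Count: 3.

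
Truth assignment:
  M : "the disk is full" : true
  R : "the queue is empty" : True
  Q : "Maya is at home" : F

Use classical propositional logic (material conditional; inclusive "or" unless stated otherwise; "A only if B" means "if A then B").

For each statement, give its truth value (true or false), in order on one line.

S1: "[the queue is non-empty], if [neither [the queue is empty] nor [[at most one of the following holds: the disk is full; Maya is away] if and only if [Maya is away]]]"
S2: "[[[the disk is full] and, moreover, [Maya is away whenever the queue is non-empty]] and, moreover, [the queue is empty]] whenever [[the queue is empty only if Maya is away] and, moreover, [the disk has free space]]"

S1: Formalization: (R nor ((M nand not Q) iff not Q)) -> not R

not Q = not False = True
M nand not Q = True nand True = False
not Q = not False = True
(M nand not Q) iff not Q = False iff True = False
R nor ((M nand not Q) iff not Q) = True nor False = False
not R = not True = False
(R nor ((M nand not Q) iff not Q)) -> not R = False -> False = True
Hence S1 is true.

S2: This is ((R -> not Q) and not M) -> ((M and (not R -> not Q)) and R).

not Q = not False = True
R -> not Q = True -> True = True
not M = not True = False
(R -> not Q) and not M = True and False = False
not R = not True = False
not Q = not False = True
not R -> not Q = False -> True = True
M and (not R -> not Q) = True and True = True
(M and (not R -> not Q)) and R = True and True = True
((R -> not Q) and not M) -> ((M and (not R -> not Q)) and R) = False -> True = True
Thus S2 is true.

S1 True, S2 True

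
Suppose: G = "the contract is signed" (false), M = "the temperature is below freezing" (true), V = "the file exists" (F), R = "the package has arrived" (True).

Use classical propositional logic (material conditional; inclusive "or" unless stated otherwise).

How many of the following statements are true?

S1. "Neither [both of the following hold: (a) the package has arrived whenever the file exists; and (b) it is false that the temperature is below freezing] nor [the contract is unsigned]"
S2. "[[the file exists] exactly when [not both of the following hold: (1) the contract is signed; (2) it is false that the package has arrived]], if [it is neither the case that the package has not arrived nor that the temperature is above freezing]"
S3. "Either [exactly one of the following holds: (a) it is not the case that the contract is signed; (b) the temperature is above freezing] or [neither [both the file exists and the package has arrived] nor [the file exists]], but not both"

S1: Formalization: ((V -> R) & ~M) nor ~G

V -> R = F -> T = T
~M = ~T = F
(V -> R) & ~M = T & F = F
~G = ~F = T
((V -> R) & ~M) nor ~G = F nor T = F
Thus S1 is false.

S2: Formalization: (~R nor ~M) -> (V <-> (G nand ~R))

~R = ~T = F
~M = ~T = F
~R nor ~M = F nor F = T
~R = ~T = F
G nand ~R = F nand F = T
V <-> (G nand ~R) = F <-> T = F
(~R nor ~M) -> (V <-> (G nand ~R)) = T -> F = F
Hence S2 is false.

S3: In symbols: (~G xor ~M) xor ((V & R) nor V)

~G = ~F = T
~M = ~T = F
~G xor ~M = T xor F = T
V & R = F & T = F
(V & R) nor V = F nor F = T
(~G xor ~M) xor ((V & R) nor V) = T xor T = F
Hence S3 is false.

Count: 0.

0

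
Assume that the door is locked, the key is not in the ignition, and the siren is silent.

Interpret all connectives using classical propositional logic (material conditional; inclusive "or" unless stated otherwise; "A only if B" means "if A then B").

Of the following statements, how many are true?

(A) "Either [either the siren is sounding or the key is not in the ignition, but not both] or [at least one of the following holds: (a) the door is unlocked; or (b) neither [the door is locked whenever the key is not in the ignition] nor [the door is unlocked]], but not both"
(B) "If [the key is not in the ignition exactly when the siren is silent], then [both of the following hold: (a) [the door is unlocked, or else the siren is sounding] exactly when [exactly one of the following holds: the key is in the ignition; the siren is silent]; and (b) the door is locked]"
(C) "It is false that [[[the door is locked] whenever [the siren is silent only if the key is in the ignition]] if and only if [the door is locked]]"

1

Let S = "the siren is sounding" (F), D = "the key is in the ignition" (F), V = "the door is locked" (T).

(A): Parsed as (S xor ~D) xor (~V | ((~D -> V) nor ~V))

~D = ~F = T
S xor ~D = F xor T = T
~V = ~T = F
~D = ~F = T
~D -> V = T -> T = T
~V = ~T = F
(~D -> V) nor ~V = T nor F = F
~V | ((~D -> V) nor ~V) = F | F = F
(S xor ~D) xor (~V | ((~D -> V) nor ~V)) = T xor F = T
Hence (A) is true.

(B): In symbols: (~D <-> ~S) -> (((~V | S) <-> (D xor ~S)) & V)

~D = ~F = T
~S = ~F = T
~D <-> ~S = T <-> T = T
~V = ~T = F
~V | S = F | F = F
~S = ~F = T
D xor ~S = F xor T = T
(~V | S) <-> (D xor ~S) = F <-> T = F
((~V | S) <-> (D xor ~S)) & V = F & T = F
(~D <-> ~S) -> (((~V | S) <-> (D xor ~S)) & V) = T -> F = F
Thus (B) is false.

(C): In symbols: ~(((~S -> D) -> V) <-> V)

~S = ~F = T
~S -> D = T -> F = F
(~S -> D) -> V = F -> T = T
((~S -> D) -> V) <-> V = T <-> T = T
~(((~S -> D) -> V) <-> V) = ~T = F
Hence (C) is false.

Count: 1.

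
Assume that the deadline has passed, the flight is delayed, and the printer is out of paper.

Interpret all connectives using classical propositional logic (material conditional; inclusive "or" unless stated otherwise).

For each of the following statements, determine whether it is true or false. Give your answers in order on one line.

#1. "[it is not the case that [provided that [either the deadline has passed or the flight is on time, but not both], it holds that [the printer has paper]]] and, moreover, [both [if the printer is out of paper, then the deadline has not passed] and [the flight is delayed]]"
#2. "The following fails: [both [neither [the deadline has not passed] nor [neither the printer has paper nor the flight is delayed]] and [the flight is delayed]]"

#1 False / #2 False

Let H = "the deadline has passed" (T), R = "the flight is delayed" (T), M = "the printer has paper" (F).

#1: This is ¬((H ⊕ ¬R) → M) ∧ ((¬M → ¬H) ∧ R).

¬R = ¬T = F
H ⊕ ¬R = T ⊕ F = T
(H ⊕ ¬R) → M = T → F = F
¬((H ⊕ ¬R) → M) = ¬F = T
¬M = ¬F = T
¬H = ¬T = F
¬M → ¬H = T → F = F
(¬M → ¬H) ∧ R = F ∧ T = F
¬((H ⊕ ¬R) → M) ∧ ((¬M → ¬H) ∧ R) = T ∧ F = F
Thus #1 is false.

#2: Formalization: ¬((¬H ↓ (M ↓ R)) ∧ R)

¬H = ¬T = F
M ↓ R = F ↓ T = F
¬H ↓ (M ↓ R) = F ↓ F = T
(¬H ↓ (M ↓ R)) ∧ R = T ∧ T = T
¬((¬H ↓ (M ↓ R)) ∧ R) = ¬T = F
Thus #2 is false.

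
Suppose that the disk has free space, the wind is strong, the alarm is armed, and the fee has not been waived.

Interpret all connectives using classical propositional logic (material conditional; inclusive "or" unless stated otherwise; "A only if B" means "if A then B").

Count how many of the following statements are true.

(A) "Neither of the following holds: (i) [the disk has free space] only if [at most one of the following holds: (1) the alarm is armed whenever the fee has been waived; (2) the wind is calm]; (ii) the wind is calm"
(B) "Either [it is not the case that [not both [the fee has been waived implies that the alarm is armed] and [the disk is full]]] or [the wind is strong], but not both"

Let P = "the disk is full" (False), S = "the fee has been waived" (False), R = "the alarm is armed" (True), Q = "the wind is strong" (True).

(A): In symbols: (not P -> ((S -> R) nand not Q)) nor not Q

not P = not False = True
S -> R = False -> True = True
not Q = not True = False
(S -> R) nand not Q = True nand False = True
not P -> ((S -> R) nand not Q) = True -> True = True
not Q = not True = False
(not P -> ((S -> R) nand not Q)) nor not Q = True nor False = False
So (A) is false.

(B): Parsed as not ((S -> R) nand P) xor Q

S -> R = False -> True = True
(S -> R) nand P = True nand False = True
not ((S -> R) nand P) = not True = False
not ((S -> R) nand P) xor Q = False xor True = True
Hence (B) is true.

Count: 1.

1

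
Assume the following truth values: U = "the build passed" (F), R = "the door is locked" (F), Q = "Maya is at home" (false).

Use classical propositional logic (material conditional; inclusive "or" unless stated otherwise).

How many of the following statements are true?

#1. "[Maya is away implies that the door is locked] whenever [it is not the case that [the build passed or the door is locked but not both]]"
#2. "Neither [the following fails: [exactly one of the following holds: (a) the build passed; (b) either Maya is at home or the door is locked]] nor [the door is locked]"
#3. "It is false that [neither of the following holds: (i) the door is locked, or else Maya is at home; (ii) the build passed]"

#1: Parsed as ¬(U ⊕ R) → (¬Q → R)

U ⊕ R = F ⊕ F = F
¬(U ⊕ R) = ¬F = T
¬Q = ¬F = T
¬Q → R = T → F = F
¬(U ⊕ R) → (¬Q → R) = T → F = F
Thus #1 is false.

#2: Formalization: ¬(U ⊕ (Q ∨ R)) ↓ R

Q ∨ R = F ∨ F = F
U ⊕ (Q ∨ R) = F ⊕ F = F
¬(U ⊕ (Q ∨ R)) = ¬F = T
¬(U ⊕ (Q ∨ R)) ↓ R = T ↓ F = F
Thus #2 is false.

#3: This is ¬((R ∨ Q) ↓ U).

R ∨ Q = F ∨ F = F
(R ∨ Q) ↓ U = F ↓ F = T
¬((R ∨ Q) ↓ U) = ¬T = F
So #3 is false.

Count: 0.

0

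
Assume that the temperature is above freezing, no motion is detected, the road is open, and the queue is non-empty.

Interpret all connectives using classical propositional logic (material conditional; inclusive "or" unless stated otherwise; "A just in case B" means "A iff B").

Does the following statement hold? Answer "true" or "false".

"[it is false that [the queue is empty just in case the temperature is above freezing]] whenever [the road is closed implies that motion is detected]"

true

Let R = "the road is closed" (False), Q = "motion is detected" (False), S = "the queue is empty" (False), P = "the temperature is below freezing" (False).
Parsed as (R -> Q) -> not (S iff not P)

R -> Q = False -> False = True
not P = not False = True
S iff not P = False iff True = False
not (S iff not P) = not False = True
(R -> Q) -> not (S iff not P) = True -> True = True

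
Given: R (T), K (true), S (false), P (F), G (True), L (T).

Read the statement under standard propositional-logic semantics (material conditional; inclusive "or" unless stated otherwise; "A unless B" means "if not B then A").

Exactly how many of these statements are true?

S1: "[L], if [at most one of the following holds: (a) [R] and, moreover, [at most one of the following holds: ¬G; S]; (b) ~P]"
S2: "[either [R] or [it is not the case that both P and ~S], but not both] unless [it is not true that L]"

1

S1: Formalization: ((R ∧ (¬G ↑ S)) ↑ ¬P) → L

¬G = ¬T = F
¬G ↑ S = F ↑ F = T
R ∧ (¬G ↑ S) = T ∧ T = T
¬P = ¬F = T
(R ∧ (¬G ↑ S)) ↑ ¬P = T ↑ T = F
((R ∧ (¬G ↑ S)) ↑ ¬P) → L = F → T = T
Hence S1 is true.

S2: Formalization: (R ⊕ (P ↑ ¬S)) ∨ ¬L

¬S = ¬F = T
P ↑ ¬S = F ↑ T = T
R ⊕ (P ↑ ¬S) = T ⊕ T = F
¬L = ¬T = F
(R ⊕ (P ↑ ¬S)) ∨ ¬L = F ∨ F = F
Thus S2 is false.

1 of the 2 statements is true (S1).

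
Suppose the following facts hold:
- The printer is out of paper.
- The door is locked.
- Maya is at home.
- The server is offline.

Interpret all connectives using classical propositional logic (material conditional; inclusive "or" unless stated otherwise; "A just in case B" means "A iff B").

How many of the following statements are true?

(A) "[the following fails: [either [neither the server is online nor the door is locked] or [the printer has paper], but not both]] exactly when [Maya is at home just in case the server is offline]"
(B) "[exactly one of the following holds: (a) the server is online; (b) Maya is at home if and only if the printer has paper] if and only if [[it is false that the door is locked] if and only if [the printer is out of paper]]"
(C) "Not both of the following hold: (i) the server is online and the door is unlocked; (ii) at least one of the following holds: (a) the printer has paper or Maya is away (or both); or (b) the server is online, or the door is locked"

Let S = "the server is online" (F), Q = "the door is locked" (T), P = "the printer has paper" (F), R = "Maya is at home" (T).

(A): Parsed as ¬((S ↓ Q) ⊕ P) ↔ (R ↔ ¬S)

S ↓ Q = F ↓ T = F
(S ↓ Q) ⊕ P = F ⊕ F = F
¬((S ↓ Q) ⊕ P) = ¬F = T
¬S = ¬F = T
R ↔ ¬S = T ↔ T = T
¬((S ↓ Q) ⊕ P) ↔ (R ↔ ¬S) = T ↔ T = T
Hence (A) is true.

(B): Formalization: (S ⊕ (R ↔ P)) ↔ (¬Q ↔ ¬P)

R ↔ P = T ↔ F = F
S ⊕ (R ↔ P) = F ⊕ F = F
¬Q = ¬T = F
¬P = ¬F = T
¬Q ↔ ¬P = F ↔ T = F
(S ⊕ (R ↔ P)) ↔ (¬Q ↔ ¬P) = F ↔ F = T
So (B) is true.

(C): Parsed as (S ∧ ¬Q) ↑ ((P ∨ ¬R) ∨ (S ∨ Q))

¬Q = ¬T = F
S ∧ ¬Q = F ∧ F = F
¬R = ¬T = F
P ∨ ¬R = F ∨ F = F
S ∨ Q = F ∨ T = T
(P ∨ ¬R) ∨ (S ∨ Q) = F ∨ T = T
(S ∧ ¬Q) ↑ ((P ∨ ¬R) ∨ (S ∨ Q)) = F ↑ T = T
Thus (C) is true.

Count: 3.

3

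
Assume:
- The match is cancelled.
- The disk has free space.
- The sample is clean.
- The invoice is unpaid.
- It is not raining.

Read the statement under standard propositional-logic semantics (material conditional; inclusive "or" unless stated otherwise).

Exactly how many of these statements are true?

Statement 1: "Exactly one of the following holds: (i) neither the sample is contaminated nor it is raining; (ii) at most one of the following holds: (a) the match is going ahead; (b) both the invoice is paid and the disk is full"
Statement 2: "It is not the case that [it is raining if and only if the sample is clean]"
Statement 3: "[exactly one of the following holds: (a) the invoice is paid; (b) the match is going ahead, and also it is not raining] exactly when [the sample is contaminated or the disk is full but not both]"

Let S = "the sample is contaminated" (False), V = "it is raining" (False), L = "the match is cancelled" (True), R = "the invoice is paid" (False), Q = "the disk is full" (False).

Statement 1: In symbols: (S nor V) xor (not L nand (R and Q))

S nor V = False nor False = True
not L = not True = False
R and Q = False and False = False
not L nand (R and Q) = False nand False = True
(S nor V) xor (not L nand (R and Q)) = True xor True = False
Hence Statement 1 is false.

Statement 2: Formalization: not (V iff not S)

not S = not False = True
V iff not S = False iff True = False
not (V iff not S) = not False = True
Thus Statement 2 is true.

Statement 3: In symbols: (R xor (not L and not V)) iff (S xor Q)

not L = not True = False
not V = not False = True
not L and not V = False and True = False
R xor (not L and not V) = False xor False = False
S xor Q = False xor False = False
(R xor (not L and not V)) iff (S xor Q) = False iff False = True
Hence Statement 3 is true.

Count: 2.

2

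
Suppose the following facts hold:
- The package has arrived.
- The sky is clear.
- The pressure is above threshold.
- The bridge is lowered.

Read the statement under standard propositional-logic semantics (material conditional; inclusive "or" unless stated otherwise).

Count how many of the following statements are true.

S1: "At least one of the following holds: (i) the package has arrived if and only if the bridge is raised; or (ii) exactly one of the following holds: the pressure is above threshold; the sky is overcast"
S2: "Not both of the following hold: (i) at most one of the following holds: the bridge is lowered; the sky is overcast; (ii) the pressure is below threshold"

Let L = "the package has arrived" (T), P = "the bridge is raised" (F), G = "the pressure is above threshold" (T), W = "the sky is overcast" (F).

S1: This is (L ↔ P) ∨ (G ⊕ W).

L ↔ P = T ↔ F = F
G ⊕ W = T ⊕ F = T
(L ↔ P) ∨ (G ⊕ W) = F ∨ T = T
Hence S1 is true.

S2: In symbols: (¬P ↑ W) ↑ ¬G

¬P = ¬F = T
¬P ↑ W = T ↑ F = T
¬G = ¬T = F
(¬P ↑ W) ↑ ¬G = T ↑ F = T
Thus S2 is true.

2 of the 2 statements are true.

2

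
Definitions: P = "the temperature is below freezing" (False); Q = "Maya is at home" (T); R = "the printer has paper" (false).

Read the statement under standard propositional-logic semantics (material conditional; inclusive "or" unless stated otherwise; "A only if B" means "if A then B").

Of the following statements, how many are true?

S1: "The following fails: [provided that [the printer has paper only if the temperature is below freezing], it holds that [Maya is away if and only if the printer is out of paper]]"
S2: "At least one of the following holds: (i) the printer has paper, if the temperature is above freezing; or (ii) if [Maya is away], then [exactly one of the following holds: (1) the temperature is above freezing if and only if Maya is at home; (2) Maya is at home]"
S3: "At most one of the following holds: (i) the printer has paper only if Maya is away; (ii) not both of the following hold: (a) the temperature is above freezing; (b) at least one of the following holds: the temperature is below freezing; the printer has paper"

2

S1: Parsed as not ((R -> P) -> (not Q iff not R))

R -> P = False -> False = True
not Q = not True = False
not R = not False = True
not Q iff not R = False iff True = False
(R -> P) -> (not Q iff not R) = True -> False = False
not ((R -> P) -> (not Q iff not R)) = not False = True
Hence S1 is true.

S2: Formalization: (not P -> R) or (not Q -> ((not P iff Q) xor Q))

not P = not False = True
not P -> R = True -> False = False
not Q = not True = False
not P = not False = True
not P iff Q = True iff True = True
(not P iff Q) xor Q = True xor True = False
not Q -> ((not P iff Q) xor Q) = False -> False = True
(not P -> R) or (not Q -> ((not P iff Q) xor Q)) = False or True = True
Thus S2 is true.

S3: In symbols: (R -> not Q) nand (not P nand (P or R))

not Q = not True = False
R -> not Q = False -> False = True
not P = not False = True
P or R = False or False = False
not P nand (P or R) = True nand False = True
(R -> not Q) nand (not P nand (P or R)) = True nand True = False
So S3 is false.

Count: 2.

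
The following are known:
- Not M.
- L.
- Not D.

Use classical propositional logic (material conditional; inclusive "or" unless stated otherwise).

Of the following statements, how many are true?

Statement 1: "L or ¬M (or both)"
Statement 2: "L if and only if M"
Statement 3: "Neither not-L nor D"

Statement 1: Parsed as L or not M

not M = not False = True
L or not M = True or True = True
Thus Statement 1 is true.

Statement 2: In symbols: L iff M

L iff M = True iff False = False
Thus Statement 2 is false.

Statement 3: In symbols: not L nor D

not L = not True = False
not L nor D = False nor False = True
Hence Statement 3 is true.

True statements: 2 (Statement 1, Statement 3).

2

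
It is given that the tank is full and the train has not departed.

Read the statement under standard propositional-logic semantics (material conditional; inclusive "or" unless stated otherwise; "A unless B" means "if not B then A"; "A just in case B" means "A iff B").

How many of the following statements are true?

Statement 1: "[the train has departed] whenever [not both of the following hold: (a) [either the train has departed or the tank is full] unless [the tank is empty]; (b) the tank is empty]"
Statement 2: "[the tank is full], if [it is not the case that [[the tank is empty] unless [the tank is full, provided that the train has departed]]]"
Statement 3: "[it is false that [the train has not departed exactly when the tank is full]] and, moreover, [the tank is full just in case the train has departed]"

Let D = "the train has departed" (F), R = "the tank is full" (T).

Statement 1: In symbols: (((D | R) | ~R) nand ~R) -> D

D | R = F | T = T
~R = ~T = F
(D | R) | ~R = T | F = T
~R = ~T = F
((D | R) | ~R) nand ~R = T nand F = T
(((D | R) | ~R) nand ~R) -> D = T -> F = F
Thus Statement 1 is false.

Statement 2: Parsed as ~(~R | (D -> R)) -> R

~R = ~T = F
D -> R = F -> T = T
~R | (D -> R) = F | T = T
~(~R | (D -> R)) = ~T = F
~(~R | (D -> R)) -> R = F -> T = T
Hence Statement 2 is true.

Statement 3: This is ~(~D <-> R) & (R <-> D).

~D = ~F = T
~D <-> R = T <-> T = T
~(~D <-> R) = ~T = F
R <-> D = T <-> F = F
~(~D <-> R) & (R <-> D) = F & F = F
Thus Statement 3 is false.

1 of the 3 statements is true.

1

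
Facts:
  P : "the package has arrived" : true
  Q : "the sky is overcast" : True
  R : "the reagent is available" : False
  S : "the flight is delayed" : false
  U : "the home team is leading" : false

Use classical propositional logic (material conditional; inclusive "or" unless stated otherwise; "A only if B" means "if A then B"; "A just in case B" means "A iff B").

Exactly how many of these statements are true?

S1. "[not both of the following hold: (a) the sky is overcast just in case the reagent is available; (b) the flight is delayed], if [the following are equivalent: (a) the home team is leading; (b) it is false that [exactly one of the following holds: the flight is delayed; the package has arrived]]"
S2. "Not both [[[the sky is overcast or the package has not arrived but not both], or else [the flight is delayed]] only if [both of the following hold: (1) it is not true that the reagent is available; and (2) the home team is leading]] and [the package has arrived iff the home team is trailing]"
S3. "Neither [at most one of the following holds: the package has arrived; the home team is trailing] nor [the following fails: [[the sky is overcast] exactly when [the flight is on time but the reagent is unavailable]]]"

S1: Parsed as (U iff not (S xor P)) -> ((Q iff R) nand S)

S xor P = False xor True = True
not (S xor P) = not True = False
U iff not (S xor P) = False iff False = True
Q iff R = True iff False = False
(Q iff R) nand S = False nand False = True
(U iff not (S xor P)) -> ((Q iff R) nand S) = True -> True = True
Hence S1 is true.

S2: Parsed as (((Q xor not P) or S) -> (not R and U)) nand (P iff not U)

not P = not True = False
Q xor not P = True xor False = True
(Q xor not P) or S = True or False = True
not R = not False = True
not R and U = True and False = False
((Q xor not P) or S) -> (not R and U) = True -> False = False
not U = not False = True
P iff not U = True iff True = True
(((Q xor not P) or S) -> (not R and U)) nand (P iff not U) = False nand True = True
Hence S2 is true.

S3: This is (P nand not U) nor not (Q iff (not S and not R)).

not U = not False = True
P nand not U = True nand True = False
not S = not False = True
not R = not False = True
not S and not R = True and True = True
Q iff (not S and not R) = True iff True = True
not (Q iff (not S and not R)) = not True = False
(P nand not U) nor not (Q iff (not S and not R)) = False nor False = True
So S3 is true.

Count: 3.

3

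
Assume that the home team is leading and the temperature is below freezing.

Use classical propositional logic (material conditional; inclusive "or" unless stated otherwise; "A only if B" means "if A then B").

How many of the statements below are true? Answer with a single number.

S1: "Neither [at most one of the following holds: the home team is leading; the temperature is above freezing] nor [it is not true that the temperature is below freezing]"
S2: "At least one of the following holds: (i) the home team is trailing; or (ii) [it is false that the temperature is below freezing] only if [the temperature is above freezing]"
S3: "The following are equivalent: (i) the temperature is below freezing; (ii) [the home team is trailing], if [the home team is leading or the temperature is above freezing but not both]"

Let P = "the home team is leading" (T), Q = "the temperature is below freezing" (T).

S1: Parsed as (P nand ~Q) nor ~Q

~Q = ~T = F
P nand ~Q = T nand F = T
~Q = ~T = F
(P nand ~Q) nor ~Q = T nor F = F
Thus S1 is false.

S2: Formalization: ~P | (~Q -> ~Q)

~P = ~T = F
~Q = ~T = F
~Q = ~T = F
~Q -> ~Q = F -> F = T
~P | (~Q -> ~Q) = F | T = T
So S2 is true.

S3: Formalization: Q <-> ((P xor ~Q) -> ~P)

~Q = ~T = F
P xor ~Q = T xor F = T
~P = ~T = F
(P xor ~Q) -> ~P = T -> F = F
Q <-> ((P xor ~Q) -> ~P) = T <-> F = F
Hence S3 is false.

Count: 1.

1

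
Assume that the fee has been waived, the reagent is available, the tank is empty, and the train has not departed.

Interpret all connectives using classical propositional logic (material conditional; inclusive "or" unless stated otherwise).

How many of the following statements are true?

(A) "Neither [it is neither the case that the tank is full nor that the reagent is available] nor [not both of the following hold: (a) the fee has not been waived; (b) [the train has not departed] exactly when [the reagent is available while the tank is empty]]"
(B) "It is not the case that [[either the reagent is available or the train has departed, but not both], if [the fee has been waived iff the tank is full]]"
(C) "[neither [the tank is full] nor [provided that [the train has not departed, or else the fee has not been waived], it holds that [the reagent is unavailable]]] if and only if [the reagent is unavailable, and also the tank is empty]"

0

Let R = "the tank is full" (F), Q = "the reagent is available" (T), P = "the fee has been waived" (T), S = "the train has departed" (F).

(A): Formalization: (R nor Q) nor (~P nand (~S <-> (Q & ~R)))

R nor Q = F nor T = F
~P = ~T = F
~S = ~F = T
~R = ~F = T
Q & ~R = T & T = T
~S <-> (Q & ~R) = T <-> T = T
~P nand (~S <-> (Q & ~R)) = F nand T = T
(R nor Q) nor (~P nand (~S <-> (Q & ~R))) = F nor T = F
Hence (A) is false.

(B): Formalization: ~((P <-> R) -> (Q xor S))

P <-> R = T <-> F = F
Q xor S = T xor F = T
(P <-> R) -> (Q xor S) = F -> T = T
~((P <-> R) -> (Q xor S)) = ~T = F
So (B) is false.

(C): Formalization: (R nor ((~S | ~P) -> ~Q)) <-> (~Q & ~R)

~S = ~F = T
~P = ~T = F
~S | ~P = T | F = T
~Q = ~T = F
(~S | ~P) -> ~Q = T -> F = F
R nor ((~S | ~P) -> ~Q) = F nor F = T
~Q = ~T = F
~R = ~F = T
~Q & ~R = F & T = F
(R nor ((~S | ~P) -> ~Q)) <-> (~Q & ~R) = T <-> F = F
Hence (C) is false.

0 of the 3 statements are true (none).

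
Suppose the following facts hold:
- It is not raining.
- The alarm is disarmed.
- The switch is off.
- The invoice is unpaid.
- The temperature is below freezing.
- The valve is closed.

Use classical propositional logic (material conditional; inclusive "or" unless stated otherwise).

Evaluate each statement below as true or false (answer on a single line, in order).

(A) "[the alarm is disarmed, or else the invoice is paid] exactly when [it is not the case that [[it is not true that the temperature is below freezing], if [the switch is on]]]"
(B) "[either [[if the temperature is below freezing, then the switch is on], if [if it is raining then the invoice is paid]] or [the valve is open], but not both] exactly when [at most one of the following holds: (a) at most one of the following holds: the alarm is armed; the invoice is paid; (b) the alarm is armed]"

(A) False / (B) False

Let Q = "the alarm is armed" (F), S = "the invoice is paid" (F), R = "the switch is on" (F), U = "the temperature is below freezing" (T), P = "it is raining" (F), V = "the valve is open" (F).

(A): Parsed as (¬Q ∨ S) ↔ ¬(R → ¬U)

¬Q = ¬F = T
¬Q ∨ S = T ∨ F = T
¬U = ¬T = F
R → ¬U = F → F = T
¬(R → ¬U) = ¬T = F
(¬Q ∨ S) ↔ ¬(R → ¬U) = T ↔ F = F
So (A) is false.

(B): In symbols: (((P → S) → (U → R)) ⊕ V) ↔ ((Q ↑ S) ↑ Q)

P → S = F → F = T
U → R = T → F = F
(P → S) → (U → R) = T → F = F
((P → S) → (U → R)) ⊕ V = F ⊕ F = F
Q ↑ S = F ↑ F = T
(Q ↑ S) ↑ Q = T ↑ F = T
(((P → S) → (U → R)) ⊕ V) ↔ ((Q ↑ S) ↑ Q) = F ↔ T = F
Hence (B) is false.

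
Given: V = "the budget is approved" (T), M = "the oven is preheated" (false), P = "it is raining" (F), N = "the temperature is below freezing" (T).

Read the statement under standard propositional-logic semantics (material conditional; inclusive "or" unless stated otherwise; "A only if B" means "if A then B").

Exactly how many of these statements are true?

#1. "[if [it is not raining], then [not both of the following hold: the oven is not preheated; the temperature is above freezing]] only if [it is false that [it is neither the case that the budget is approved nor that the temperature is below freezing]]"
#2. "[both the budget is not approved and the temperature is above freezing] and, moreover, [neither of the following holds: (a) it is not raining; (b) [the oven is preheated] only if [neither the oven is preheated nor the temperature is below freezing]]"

1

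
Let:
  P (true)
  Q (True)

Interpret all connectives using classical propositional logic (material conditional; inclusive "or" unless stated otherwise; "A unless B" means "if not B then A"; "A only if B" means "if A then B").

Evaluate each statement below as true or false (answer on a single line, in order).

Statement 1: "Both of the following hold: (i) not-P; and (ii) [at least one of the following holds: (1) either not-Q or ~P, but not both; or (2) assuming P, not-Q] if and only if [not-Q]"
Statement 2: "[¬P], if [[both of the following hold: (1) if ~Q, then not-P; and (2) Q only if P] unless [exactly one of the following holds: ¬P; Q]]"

Statement 1 False; Statement 2 False

Statement 1: Parsed as ¬P ∧ (((¬Q ⊕ ¬P) ∨ (P → ¬Q)) ↔ ¬Q)

¬P = ¬T = F
¬Q = ¬T = F
¬P = ¬T = F
¬Q ⊕ ¬P = F ⊕ F = F
¬Q = ¬T = F
P → ¬Q = T → F = F
(¬Q ⊕ ¬P) ∨ (P → ¬Q) = F ∨ F = F
¬Q = ¬T = F
((¬Q ⊕ ¬P) ∨ (P → ¬Q)) ↔ ¬Q = F ↔ F = T
¬P ∧ (((¬Q ⊕ ¬P) ∨ (P → ¬Q)) ↔ ¬Q) = F ∧ T = F
Thus Statement 1 is false.

Statement 2: This is (((¬Q → ¬P) ∧ (Q → P)) ∨ (¬P ⊕ Q)) → ¬P.

¬Q = ¬T = F
¬P = ¬T = F
¬Q → ¬P = F → F = T
Q → P = T → T = T
(¬Q → ¬P) ∧ (Q → P) = T ∧ T = T
¬P = ¬T = F
¬P ⊕ Q = F ⊕ T = T
((¬Q → ¬P) ∧ (Q → P)) ∨ (¬P ⊕ Q) = T ∨ T = T
¬P = ¬T = F
(((¬Q → ¬P) ∧ (Q → P)) ∨ (¬P ⊕ Q)) → ¬P = T → F = F
So Statement 2 is false.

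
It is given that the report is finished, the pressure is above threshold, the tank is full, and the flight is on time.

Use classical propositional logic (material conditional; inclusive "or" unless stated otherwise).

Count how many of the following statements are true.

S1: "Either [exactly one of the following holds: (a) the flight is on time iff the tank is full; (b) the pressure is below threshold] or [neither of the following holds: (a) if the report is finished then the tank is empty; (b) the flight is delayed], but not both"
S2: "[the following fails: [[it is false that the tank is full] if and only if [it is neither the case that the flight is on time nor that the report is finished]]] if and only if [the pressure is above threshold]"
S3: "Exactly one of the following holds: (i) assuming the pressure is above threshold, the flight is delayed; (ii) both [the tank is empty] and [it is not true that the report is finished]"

0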